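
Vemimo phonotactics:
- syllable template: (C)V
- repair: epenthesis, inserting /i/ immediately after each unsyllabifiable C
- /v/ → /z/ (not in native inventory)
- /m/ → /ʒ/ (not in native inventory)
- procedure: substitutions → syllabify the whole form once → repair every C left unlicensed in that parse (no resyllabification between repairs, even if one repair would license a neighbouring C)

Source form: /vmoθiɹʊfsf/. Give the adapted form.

ziʒoθiɹʊfisifi

Substitution: /v/ → /z/, /m/ → /ʒ/, giving /zʒoθiɹʊfsf/.
The consonants /z/, /f/, /s/, /f/ cannot be parsed into a legal (C)V syllable (no codas are permitted; onsets are limited to one consonant).
Inserting the epenthetic vowel yields /z/ → /zi/, /f/ → /fi/, /s/ → /si/, /f/ → /fi/.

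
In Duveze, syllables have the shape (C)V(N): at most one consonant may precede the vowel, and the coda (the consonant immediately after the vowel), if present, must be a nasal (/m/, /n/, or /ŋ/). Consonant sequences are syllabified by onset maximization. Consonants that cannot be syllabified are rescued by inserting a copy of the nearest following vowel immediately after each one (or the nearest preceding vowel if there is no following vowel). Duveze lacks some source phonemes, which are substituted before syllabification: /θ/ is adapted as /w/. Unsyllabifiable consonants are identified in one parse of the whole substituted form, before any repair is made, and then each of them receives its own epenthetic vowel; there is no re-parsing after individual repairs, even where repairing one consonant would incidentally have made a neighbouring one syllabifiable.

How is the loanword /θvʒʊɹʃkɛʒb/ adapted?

Substitution: /θ/ → /w/, giving /wvʒʊɹʃkɛʒb/.
Syllabifying with onset maximization leaves /w/, /v/, /ɹ/, /ʃ/, /ʒ/, /b/ stranded (only a nasal (/m/, /n/, or /ŋ/) is licensed in coda position; onsets are limited to one consonant).
Inserting the epenthetic vowel yields /w/ → /wʊ/, /v/ → /vʊ/, /ɹ/ → /ɹɛ/, /ʃ/ → /ʃɛ/, /ʒ/ → /ʒɛ/, /b/ → /bɛ/.

wʊvʊʒʊɹɛʃɛkɛʒɛbɛ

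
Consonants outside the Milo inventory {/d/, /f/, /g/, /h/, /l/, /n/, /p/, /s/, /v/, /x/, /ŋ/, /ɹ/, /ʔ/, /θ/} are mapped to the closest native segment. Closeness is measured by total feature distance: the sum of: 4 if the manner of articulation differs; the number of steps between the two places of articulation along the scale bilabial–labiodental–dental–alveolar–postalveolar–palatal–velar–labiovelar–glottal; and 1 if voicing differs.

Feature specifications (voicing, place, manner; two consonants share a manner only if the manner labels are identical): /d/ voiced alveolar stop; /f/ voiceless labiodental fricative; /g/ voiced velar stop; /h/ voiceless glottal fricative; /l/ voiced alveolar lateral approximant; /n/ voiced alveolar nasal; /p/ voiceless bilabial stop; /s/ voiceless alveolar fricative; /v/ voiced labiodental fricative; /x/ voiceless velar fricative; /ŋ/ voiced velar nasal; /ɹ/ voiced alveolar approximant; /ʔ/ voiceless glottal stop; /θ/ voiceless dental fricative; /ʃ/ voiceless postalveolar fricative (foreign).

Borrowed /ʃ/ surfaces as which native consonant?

s

/s/ is closest: same manner (fricative), place distance 1 (postalveolar→alveolar), same voicing; total 1. Next closest is /x/ at distance 2.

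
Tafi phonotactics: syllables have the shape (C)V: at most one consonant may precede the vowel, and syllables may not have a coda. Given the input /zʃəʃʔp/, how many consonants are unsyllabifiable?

4

Syllabifying with onset maximization leaves /z/, /ʃ/, /ʔ/, /p/ stranded (no codas are permitted; onsets are limited to one consonant).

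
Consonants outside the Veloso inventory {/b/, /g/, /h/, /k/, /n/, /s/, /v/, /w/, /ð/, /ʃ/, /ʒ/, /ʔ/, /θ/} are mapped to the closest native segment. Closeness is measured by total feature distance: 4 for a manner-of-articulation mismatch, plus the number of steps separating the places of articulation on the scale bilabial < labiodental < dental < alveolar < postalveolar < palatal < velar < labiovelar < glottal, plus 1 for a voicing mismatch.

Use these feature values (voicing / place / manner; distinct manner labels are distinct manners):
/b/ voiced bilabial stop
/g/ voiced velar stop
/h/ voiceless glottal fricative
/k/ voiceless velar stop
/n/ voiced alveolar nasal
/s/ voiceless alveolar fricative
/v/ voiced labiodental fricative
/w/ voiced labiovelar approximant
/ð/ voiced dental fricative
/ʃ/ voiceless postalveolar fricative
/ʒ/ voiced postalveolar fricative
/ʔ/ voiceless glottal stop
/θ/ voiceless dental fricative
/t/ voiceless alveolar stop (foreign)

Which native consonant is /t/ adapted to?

k

/k/ is closest: same manner (stop), place distance 3 (alveolar→velar), same voicing; total 3. Next closest is /b/ at distance 4.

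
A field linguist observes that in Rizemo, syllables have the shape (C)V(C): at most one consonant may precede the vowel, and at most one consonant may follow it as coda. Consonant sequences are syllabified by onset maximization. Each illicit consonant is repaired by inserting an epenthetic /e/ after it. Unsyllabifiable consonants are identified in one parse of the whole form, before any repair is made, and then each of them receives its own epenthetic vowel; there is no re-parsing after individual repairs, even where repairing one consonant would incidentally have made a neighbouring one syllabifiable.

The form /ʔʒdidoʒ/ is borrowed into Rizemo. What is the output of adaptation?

Syllabifying with onset maximization leaves /ʔ/, /ʒ/ stranded (at most one coda consonant is licensed; onsets are limited to one consonant).
Epenthesis after each stranded consonant: /ʔ/ → /ʔe/, /ʒ/ → /ʒe/.

ʔeʒedidoʒ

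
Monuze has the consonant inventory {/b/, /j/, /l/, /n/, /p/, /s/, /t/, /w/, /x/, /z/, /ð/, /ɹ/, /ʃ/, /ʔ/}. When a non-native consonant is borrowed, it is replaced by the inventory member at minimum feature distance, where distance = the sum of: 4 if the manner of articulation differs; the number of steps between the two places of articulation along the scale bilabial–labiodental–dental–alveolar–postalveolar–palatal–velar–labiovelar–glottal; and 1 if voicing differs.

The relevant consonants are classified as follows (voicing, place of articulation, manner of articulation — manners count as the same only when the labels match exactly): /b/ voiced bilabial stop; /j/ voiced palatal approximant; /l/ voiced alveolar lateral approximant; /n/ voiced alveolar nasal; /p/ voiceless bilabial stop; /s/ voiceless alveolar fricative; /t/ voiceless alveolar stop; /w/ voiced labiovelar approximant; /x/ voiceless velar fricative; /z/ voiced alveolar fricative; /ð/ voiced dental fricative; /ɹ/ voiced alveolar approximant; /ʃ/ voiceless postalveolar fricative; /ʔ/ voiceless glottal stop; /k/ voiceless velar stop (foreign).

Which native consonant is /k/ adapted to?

ʔ

/ʔ/ is closest: same manner (stop), place distance 2 (velar→glottal), same voicing; total 2. Next closest is /t/ at distance 3.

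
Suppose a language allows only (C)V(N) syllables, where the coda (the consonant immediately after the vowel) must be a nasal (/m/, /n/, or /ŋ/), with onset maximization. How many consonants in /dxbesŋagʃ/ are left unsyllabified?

Syllabifying with onset maximization leaves /d/, /x/, /s/, /g/, /ʃ/ stranded (only a nasal (/m/, /n/, or /ŋ/) is licensed in coda position; onsets are limited to one consonant).

5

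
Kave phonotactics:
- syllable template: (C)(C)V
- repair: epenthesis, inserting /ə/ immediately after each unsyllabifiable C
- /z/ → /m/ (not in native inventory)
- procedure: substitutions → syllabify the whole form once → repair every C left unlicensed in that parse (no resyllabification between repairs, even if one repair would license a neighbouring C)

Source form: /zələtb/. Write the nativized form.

mələtəbə

Substitution: /z/ → /m/, giving /mələtb/.
Syllabifying with onset maximization leaves /t/, /b/ stranded (no codas are permitted; onsets may contain at most 2 consonants).
Epenthesis after each stranded consonant: /t/ → /tə/, /b/ → /bə/.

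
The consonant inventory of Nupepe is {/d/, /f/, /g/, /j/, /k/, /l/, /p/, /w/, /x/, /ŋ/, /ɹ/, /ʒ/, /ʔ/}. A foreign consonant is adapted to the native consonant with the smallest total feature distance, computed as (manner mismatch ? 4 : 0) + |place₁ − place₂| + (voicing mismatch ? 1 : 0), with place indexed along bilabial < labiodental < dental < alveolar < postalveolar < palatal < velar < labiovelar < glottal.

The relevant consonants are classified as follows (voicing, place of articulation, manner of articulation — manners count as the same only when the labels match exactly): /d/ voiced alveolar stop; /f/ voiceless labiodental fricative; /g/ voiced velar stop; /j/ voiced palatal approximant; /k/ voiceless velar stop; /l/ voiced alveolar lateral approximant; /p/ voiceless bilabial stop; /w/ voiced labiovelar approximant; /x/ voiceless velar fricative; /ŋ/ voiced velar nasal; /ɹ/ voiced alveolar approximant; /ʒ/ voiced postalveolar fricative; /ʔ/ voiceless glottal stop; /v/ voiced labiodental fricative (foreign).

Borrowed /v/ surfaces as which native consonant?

f

/f/ is closest: same manner (fricative), place distance 0 (labiodental→labiodental), voicing differs (+1); total 1. Next closest is /ʒ/ at distance 3.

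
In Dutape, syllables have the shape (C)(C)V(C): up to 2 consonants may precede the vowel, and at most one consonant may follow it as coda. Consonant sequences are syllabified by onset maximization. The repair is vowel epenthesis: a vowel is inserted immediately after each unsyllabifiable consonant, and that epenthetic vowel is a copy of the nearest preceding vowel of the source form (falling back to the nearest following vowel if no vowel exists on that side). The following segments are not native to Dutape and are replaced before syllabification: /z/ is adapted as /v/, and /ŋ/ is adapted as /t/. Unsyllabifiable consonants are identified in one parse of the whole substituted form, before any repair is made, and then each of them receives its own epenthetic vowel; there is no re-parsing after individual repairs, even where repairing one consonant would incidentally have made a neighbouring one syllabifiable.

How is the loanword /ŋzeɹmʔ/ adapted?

Substitution: /ŋ/ → /t/, /z/ → /v/, giving /tveɹmʔ/.
Syllabifying with onset maximization leaves /m/, /ʔ/ stranded (at most one coda consonant is licensed; onsets may contain at most 2 consonants).
Each unlicensed consonant becomes the onset of a new syllable: /m/ → /me/, /ʔ/ → /ʔe/.

tveɹmeʔe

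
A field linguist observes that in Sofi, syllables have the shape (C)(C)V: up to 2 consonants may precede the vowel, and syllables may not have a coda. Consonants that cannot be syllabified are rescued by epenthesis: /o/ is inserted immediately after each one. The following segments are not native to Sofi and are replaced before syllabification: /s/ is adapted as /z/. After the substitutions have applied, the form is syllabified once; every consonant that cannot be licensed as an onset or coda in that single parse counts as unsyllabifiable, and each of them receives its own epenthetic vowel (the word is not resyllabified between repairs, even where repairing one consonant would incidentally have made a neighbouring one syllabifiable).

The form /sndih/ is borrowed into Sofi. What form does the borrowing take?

zondiho

Substitution: /s/ → /z/, giving /zndih/.
The consonants /z/, /h/ cannot be parsed into a legal (C)(C)V syllable (no codas are permitted; onsets may contain at most 2 consonants).
Inserting the epenthetic vowel yields /z/ → /zo/, /h/ → /ho/.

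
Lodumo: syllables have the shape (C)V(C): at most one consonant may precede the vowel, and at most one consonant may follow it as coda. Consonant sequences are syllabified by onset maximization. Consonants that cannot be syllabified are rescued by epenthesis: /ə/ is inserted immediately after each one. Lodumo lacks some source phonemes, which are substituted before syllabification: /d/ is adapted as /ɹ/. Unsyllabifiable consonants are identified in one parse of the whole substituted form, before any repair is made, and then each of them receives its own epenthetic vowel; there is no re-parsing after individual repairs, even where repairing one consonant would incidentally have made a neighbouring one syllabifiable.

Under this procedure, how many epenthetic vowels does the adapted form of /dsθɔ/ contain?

After substitution the input is /ɹsθɔ/.
The unsyllabifiable consonants are /ɹ/, /s/; each receives one epenthetic vowel.

2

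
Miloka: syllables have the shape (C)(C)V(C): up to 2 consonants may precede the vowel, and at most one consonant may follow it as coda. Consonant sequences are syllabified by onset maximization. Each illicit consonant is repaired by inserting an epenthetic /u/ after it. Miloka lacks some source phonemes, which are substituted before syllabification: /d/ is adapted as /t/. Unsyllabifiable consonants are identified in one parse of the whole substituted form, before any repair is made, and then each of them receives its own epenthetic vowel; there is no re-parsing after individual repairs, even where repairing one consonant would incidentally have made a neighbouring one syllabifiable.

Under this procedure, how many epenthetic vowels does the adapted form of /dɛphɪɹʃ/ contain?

1

After substitution the input is /tɛphɪɹʃ/.
The unsyllabifiable consonants are /ʃ/; each receives one epenthetic vowel.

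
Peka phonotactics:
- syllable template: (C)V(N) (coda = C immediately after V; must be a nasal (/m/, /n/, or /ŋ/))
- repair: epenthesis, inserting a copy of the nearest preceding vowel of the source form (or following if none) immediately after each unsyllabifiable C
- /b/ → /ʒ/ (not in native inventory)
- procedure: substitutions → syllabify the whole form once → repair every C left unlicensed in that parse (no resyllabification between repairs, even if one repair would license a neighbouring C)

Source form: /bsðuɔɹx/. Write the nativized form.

ʒusuðuɔɹɔxɔ

Substitution: /b/ → /ʒ/, giving /ʒsðuɔɹx/.
Syllabifying with onset maximization leaves /ʒ/, /s/, /ɹ/, /x/ stranded (only a nasal (/m/, /n/, or /ŋ/) is licensed in coda position; onsets are limited to one consonant).
Each unlicensed consonant becomes the onset of a new syllable: /ʒ/ → /ʒu/, /s/ → /su/, /ɹ/ → /ɹɔ/, /x/ → /xɔ/.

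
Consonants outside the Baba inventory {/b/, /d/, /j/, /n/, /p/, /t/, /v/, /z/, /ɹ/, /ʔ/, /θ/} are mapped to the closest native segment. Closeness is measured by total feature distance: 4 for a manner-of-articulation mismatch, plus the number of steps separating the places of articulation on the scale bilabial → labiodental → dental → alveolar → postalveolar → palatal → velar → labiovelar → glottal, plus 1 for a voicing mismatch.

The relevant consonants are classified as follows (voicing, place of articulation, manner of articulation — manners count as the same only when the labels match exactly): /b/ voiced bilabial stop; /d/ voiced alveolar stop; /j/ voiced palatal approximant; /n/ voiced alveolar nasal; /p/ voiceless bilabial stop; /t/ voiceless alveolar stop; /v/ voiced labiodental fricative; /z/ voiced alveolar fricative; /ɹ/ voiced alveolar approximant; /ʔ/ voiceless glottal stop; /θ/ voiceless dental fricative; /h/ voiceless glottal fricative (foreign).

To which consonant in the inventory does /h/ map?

ʔ

/ʔ/ is closest: manner differs (fricative→stop, +4), place distance 0 (glottal→glottal), same voicing; total 4. Next closest is /z/ at distance 6.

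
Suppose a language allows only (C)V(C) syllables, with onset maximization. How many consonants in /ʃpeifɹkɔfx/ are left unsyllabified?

3

The consonants /ʃ/, /ɹ/, /x/ cannot be parsed into a legal (C)V(C) syllable (at most one coda consonant is licensed; onsets are limited to one consonant).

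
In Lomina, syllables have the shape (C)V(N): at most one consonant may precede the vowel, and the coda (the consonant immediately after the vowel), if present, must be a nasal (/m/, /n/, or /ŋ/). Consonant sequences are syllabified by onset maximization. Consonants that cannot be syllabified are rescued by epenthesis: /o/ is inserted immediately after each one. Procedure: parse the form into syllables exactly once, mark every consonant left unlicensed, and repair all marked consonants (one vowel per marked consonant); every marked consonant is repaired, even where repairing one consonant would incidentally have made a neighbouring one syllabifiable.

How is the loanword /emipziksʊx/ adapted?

emipozikosʊxo

Under (C)V(N), the unsyllabifiable consonants are /p/, /k/, /x/ (only a nasal (/m/, /n/, or /ŋ/) is licensed in coda position; onsets are limited to one consonant).
Inserting the epenthetic vowel yields /p/ → /po/, /k/ → /ko/, /x/ → /xo/.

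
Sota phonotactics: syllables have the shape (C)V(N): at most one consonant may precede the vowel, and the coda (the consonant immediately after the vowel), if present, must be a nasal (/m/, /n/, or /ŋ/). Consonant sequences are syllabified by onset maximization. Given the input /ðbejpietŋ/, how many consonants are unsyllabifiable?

4

The consonants /ð/, /j/, /t/, /ŋ/ cannot be parsed into a legal (C)V(N) syllable (only a nasal (/m/, /n/, or /ŋ/) is licensed in coda position; onsets are limited to one consonant).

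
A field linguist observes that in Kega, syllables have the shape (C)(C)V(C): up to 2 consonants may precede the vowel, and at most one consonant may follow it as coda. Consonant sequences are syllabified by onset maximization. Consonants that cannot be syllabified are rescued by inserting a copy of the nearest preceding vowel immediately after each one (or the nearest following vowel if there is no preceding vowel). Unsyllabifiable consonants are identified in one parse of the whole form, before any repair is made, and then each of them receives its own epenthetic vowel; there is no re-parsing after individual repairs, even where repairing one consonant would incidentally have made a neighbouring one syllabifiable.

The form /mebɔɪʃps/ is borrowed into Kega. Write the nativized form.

Under (C)(C)V(C), the unsyllabifiable consonants are /p/, /s/ (at most one coda consonant is licensed; onsets may contain at most 2 consonants).
Epenthesis after each stranded consonant: /p/ → /pɪ/, /s/ → /sɪ/.

mebɔɪʃpɪsɪ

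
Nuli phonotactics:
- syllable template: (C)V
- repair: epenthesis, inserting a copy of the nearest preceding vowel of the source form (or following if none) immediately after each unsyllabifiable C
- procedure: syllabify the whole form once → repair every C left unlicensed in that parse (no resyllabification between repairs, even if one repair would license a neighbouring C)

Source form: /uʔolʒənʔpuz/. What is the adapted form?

uʔoloʒənəʔəpuzu

Under (C)V, the unsyllabifiable consonants are /l/, /n/, /ʔ/, /z/ (no codas are permitted; onsets are limited to one consonant).
Each unlicensed consonant becomes the onset of a new syllable: /l/ → /lo/, /n/ → /nə/, /ʔ/ → /ʔə/, /z/ → /zu/.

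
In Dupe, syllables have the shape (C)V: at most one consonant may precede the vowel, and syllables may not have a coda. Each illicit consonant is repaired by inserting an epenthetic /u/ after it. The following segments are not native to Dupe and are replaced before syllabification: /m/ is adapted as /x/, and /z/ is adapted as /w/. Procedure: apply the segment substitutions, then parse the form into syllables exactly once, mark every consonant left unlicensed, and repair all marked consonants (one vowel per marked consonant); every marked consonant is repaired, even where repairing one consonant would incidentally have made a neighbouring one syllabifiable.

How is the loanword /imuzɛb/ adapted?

Substitution: /m/ → /x/, /z/ → /w/, giving /ixuwɛb/.
Syllabifying with onset maximization leaves /b/ stranded (no codas are permitted; onsets are limited to one consonant).
Inserting the epenthetic vowel yields /b/ → /bu/.

ixuwɛbu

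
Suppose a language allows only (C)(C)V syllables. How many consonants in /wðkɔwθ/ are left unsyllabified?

3

The consonants /w/, /w/, /θ/ cannot be parsed into a legal (C)(C)V syllable (no codas are permitted; onsets may contain at most 2 consonants).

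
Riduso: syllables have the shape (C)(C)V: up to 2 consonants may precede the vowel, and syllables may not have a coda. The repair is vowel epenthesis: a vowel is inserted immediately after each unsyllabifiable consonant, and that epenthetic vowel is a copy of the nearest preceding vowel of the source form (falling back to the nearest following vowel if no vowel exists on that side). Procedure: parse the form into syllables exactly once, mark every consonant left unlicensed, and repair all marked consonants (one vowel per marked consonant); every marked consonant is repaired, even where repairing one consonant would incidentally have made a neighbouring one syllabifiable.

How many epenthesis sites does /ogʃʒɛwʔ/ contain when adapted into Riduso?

3

The unsyllabifiable consonants are /g/, /w/, /ʔ/; each receives one epenthetic vowel.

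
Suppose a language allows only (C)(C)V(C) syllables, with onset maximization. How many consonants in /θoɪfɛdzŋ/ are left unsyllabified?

2

Under (C)(C)V(C), the unsyllabifiable consonants are /z/, /ŋ/ (at most one coda consonant is licensed; onsets may contain at most 2 consonants).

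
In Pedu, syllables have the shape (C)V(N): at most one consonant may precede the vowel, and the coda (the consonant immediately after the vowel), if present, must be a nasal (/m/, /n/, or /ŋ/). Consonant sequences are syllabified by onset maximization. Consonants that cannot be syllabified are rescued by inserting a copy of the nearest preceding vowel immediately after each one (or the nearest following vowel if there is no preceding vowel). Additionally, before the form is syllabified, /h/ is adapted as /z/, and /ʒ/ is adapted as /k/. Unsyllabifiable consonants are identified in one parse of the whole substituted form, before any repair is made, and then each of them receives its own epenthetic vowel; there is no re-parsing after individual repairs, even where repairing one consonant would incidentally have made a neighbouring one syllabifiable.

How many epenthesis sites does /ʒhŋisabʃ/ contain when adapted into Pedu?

4

After substitution the input is /kzŋisabʃ/.
The unsyllabifiable consonants are /k/, /z/, /b/, /ʃ/; each receives one epenthetic vowel.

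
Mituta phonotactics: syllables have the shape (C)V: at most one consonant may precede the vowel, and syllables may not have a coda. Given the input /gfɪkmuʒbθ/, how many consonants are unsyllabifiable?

5

Syllabifying with onset maximization leaves /g/, /k/, /ʒ/, /b/, /θ/ stranded (no codas are permitted; onsets are limited to one consonant).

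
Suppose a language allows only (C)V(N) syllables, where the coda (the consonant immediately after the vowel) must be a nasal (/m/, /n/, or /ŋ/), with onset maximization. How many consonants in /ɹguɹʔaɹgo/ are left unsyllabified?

Under (C)V(N), the unsyllabifiable consonants are /ɹ/, /ɹ/, /ɹ/ (only a nasal (/m/, /n/, or /ŋ/) is licensed in coda position; onsets are limited to one consonant).

3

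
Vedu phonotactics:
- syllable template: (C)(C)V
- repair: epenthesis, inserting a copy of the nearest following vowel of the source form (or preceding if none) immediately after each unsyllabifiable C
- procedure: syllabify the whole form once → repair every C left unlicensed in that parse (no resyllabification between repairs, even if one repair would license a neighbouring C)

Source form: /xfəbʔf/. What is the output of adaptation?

xfəbəʔəfə

Under (C)(C)V, the unsyllabifiable consonants are /b/, /ʔ/, /f/ (no codas are permitted; onsets may contain at most 2 consonants).
Inserting the epenthetic vowel yields /b/ → /bə/, /ʔ/ → /ʔə/, /f/ → /fə/.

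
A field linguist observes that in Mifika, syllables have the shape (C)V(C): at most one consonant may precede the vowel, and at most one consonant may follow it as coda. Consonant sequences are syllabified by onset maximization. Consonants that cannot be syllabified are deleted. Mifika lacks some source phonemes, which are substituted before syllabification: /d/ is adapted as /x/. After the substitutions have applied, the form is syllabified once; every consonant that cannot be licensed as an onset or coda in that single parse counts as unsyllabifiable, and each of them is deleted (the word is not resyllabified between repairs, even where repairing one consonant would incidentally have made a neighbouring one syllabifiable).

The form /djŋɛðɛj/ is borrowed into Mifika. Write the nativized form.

ŋɛðɛj

Substitution: /d/ → /x/, giving /xjŋɛðɛj/.
The consonants /x/, /j/ cannot be parsed into a legal (C)V(C) syllable (at most one coda consonant is licensed; onsets are limited to one consonant).
Each unlicensed consonant is deleted: /x/, /j/.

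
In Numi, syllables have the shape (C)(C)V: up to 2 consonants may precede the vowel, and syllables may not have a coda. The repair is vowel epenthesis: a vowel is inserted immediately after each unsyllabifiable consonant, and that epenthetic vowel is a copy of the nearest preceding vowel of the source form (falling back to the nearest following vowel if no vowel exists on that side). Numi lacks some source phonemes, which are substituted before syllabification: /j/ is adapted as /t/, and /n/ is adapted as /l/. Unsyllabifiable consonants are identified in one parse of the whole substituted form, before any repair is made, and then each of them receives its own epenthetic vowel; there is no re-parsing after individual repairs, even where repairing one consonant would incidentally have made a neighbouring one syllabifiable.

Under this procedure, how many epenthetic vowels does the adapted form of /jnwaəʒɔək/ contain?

2

After substitution the input is /tlwaəʒɔək/.
The unsyllabifiable consonants are /t/, /k/; each receives one epenthetic vowel.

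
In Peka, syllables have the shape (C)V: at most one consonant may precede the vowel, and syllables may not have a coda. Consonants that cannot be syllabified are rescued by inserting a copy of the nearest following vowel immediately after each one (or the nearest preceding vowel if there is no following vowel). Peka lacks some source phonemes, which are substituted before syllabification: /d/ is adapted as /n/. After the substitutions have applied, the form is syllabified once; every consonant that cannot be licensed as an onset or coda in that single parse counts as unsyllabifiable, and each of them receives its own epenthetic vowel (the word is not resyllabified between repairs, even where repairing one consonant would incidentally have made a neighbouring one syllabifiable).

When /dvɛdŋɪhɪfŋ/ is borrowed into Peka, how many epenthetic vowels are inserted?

4

After substitution the input is /nvɛnŋɪhɪfŋ/.
The unsyllabifiable consonants are /n/, /n/, /f/, /ŋ/; each receives one epenthetic vowel.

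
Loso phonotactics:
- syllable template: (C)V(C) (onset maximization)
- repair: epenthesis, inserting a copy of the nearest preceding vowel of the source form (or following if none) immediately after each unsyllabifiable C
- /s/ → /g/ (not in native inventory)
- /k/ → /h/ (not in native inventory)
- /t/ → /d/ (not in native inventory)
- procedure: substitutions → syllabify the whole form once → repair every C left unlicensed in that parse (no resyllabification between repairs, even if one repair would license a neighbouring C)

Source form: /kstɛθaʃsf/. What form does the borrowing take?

Substitution: /k/ → /h/, /s/ → /g/, /t/ → /d/, giving /hgdɛθaʃgf/.
Syllabifying with onset maximization leaves /h/, /g/, /g/, /f/ stranded (at most one coda consonant is licensed; onsets are limited to one consonant).
Epenthesis after each stranded consonant: /h/ → /hɛ/, /g/ → /gɛ/, /g/ → /ga/, /f/ → /fa/.

hɛgɛdɛθaʃgafa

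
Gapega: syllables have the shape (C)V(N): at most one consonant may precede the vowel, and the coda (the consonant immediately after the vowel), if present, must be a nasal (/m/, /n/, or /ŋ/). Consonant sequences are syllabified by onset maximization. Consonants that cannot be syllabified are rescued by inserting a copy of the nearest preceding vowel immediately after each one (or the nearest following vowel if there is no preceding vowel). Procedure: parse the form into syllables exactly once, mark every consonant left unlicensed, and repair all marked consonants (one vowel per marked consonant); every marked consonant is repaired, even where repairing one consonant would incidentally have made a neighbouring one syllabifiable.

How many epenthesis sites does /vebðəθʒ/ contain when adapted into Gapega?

The unsyllabifiable consonants are /b/, /θ/, /ʒ/; each receives one epenthetic vowel.

3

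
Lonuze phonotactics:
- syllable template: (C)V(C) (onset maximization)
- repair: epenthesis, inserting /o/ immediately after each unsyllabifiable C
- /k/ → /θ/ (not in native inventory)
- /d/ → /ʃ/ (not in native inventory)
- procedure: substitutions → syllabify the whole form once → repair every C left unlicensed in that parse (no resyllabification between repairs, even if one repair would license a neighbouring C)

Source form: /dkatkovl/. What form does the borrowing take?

Substitution: /d/ → /ʃ/, /k/ → /θ/, giving /ʃθatθovl/.
Syllabifying with onset maximization leaves /ʃ/, /l/ stranded (at most one coda consonant is licensed; onsets are limited to one consonant).
Inserting the epenthetic vowel yields /ʃ/ → /ʃo/, /l/ → /lo/.

ʃoθatθovlo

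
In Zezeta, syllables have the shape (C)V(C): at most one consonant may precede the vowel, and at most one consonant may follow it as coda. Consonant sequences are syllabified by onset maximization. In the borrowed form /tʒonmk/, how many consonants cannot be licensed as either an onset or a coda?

Under (C)V(C), the unsyllabifiable consonants are /t/, /m/, /k/ (at most one coda consonant is licensed; onsets are limited to one consonant).

3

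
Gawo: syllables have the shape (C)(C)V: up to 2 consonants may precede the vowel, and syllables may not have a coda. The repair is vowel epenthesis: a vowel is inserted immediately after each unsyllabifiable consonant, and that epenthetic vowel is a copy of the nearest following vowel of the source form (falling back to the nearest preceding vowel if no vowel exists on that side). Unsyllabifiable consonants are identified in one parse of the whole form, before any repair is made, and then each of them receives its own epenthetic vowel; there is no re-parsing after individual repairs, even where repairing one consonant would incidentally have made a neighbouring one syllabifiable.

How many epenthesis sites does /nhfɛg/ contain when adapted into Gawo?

2

The unsyllabifiable consonants are /n/, /g/; each receives one epenthetic vowel.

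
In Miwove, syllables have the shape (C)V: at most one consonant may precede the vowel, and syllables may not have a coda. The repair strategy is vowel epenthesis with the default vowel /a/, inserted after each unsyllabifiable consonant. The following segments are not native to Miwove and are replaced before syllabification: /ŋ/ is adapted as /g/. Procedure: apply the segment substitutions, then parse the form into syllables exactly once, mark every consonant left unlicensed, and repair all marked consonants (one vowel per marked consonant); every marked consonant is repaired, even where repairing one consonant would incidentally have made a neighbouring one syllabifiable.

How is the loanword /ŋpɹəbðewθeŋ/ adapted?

gapaɹəbaðewaθega

Substitution: /ŋ/ → /g/, giving /gpɹəbðewθeg/.
Syllabifying with onset maximization leaves /g/, /p/, /b/, /w/, /g/ stranded (no codas are permitted; onsets are limited to one consonant).
Inserting the epenthetic vowel yields /g/ → /ga/, /p/ → /pa/, /b/ → /ba/, /w/ → /wa/, /g/ → /ga/.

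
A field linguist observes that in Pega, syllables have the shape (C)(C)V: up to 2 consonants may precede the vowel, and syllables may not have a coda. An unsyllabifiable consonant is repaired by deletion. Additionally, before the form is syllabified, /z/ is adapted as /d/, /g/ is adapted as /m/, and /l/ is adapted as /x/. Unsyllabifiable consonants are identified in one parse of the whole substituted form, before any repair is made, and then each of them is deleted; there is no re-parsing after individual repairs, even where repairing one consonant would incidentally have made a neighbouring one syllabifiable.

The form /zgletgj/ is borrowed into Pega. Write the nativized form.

Substitution: /z/ → /d/, /g/ → /m/, /l/ → /x/, giving /dmxetmj/.
Under (C)(C)V, the unsyllabifiable consonants are /d/, /t/, /m/, /j/ (no codas are permitted; onsets may contain at most 2 consonants).
Deleting the stranded consonants removes /d/, /t/, /m/, /j/.

mxe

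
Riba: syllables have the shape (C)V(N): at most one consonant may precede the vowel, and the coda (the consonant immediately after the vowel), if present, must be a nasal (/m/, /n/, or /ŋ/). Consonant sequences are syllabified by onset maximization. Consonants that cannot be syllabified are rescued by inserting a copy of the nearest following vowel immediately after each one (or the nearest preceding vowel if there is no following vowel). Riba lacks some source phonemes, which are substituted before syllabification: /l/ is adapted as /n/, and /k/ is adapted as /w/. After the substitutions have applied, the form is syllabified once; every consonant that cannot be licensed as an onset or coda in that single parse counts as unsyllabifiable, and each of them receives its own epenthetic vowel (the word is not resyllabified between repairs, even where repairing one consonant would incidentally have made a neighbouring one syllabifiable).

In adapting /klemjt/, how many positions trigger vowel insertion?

After substitution the input is /wnemjt/.
The unsyllabifiable consonants are /w/, /j/, /t/; each receives one epenthetic vowel.

3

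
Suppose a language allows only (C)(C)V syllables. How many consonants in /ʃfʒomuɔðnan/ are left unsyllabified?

Syllabifying with onset maximization leaves /ʃ/, /n/ stranded (no codas are permitted; onsets may contain at most 2 consonants).

2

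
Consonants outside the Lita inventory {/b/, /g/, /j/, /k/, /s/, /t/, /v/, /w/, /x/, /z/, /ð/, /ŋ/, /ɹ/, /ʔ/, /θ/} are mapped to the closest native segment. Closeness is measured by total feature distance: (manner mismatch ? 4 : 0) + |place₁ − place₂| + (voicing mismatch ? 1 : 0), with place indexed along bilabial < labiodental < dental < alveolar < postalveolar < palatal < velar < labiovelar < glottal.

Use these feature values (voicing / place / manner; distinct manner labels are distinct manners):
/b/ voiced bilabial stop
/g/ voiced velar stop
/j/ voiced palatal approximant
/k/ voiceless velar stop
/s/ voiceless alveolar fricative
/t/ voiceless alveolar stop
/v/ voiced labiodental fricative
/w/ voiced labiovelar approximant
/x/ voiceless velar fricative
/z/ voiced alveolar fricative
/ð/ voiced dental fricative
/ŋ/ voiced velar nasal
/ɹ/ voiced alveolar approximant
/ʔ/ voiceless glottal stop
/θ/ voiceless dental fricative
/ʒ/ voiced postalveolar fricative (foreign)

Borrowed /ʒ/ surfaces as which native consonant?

z

/z/ is closest: same manner (fricative), place distance 1 (postalveolar→alveolar), same voicing; total 1. Next closest is /s/ at distance 2.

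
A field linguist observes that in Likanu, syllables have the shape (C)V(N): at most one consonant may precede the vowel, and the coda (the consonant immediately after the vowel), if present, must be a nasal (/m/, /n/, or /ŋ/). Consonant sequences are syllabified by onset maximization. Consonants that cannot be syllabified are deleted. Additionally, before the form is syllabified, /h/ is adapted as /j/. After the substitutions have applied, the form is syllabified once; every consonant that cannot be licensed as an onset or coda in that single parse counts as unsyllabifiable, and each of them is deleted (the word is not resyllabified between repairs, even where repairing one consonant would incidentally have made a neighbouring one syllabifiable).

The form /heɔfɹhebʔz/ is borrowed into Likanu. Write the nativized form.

jeɔje

Substitution: /h/ → /j/, giving /jeɔfɹjebʔz/.
Under (C)V(N), the unsyllabifiable consonants are /f/, /ɹ/, /b/, /ʔ/, /z/ (only a nasal (/m/, /n/, or /ŋ/) is licensed in coda position; onsets are limited to one consonant).
Deleting the stranded consonants removes /f/, /ɹ/, /b/, /ʔ/, /z/.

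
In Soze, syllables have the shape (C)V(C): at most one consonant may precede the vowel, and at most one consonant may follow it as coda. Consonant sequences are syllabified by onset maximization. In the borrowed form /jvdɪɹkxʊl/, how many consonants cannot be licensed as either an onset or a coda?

Syllabifying with onset maximization leaves /j/, /v/, /k/ stranded (at most one coda consonant is licensed; onsets are limited to one consonant).

3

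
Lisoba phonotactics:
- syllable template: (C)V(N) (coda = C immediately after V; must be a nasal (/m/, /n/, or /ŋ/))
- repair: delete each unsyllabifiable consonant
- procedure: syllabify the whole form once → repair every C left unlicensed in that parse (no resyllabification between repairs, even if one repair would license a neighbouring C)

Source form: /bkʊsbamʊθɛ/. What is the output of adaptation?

Syllabifying with onset maximization leaves /b/, /s/ stranded (only a nasal (/m/, /n/, or /ŋ/) is licensed in coda position; onsets are limited to one consonant).
Each unlicensed consonant is deleted: /b/, /s/.

kʊbamʊθɛ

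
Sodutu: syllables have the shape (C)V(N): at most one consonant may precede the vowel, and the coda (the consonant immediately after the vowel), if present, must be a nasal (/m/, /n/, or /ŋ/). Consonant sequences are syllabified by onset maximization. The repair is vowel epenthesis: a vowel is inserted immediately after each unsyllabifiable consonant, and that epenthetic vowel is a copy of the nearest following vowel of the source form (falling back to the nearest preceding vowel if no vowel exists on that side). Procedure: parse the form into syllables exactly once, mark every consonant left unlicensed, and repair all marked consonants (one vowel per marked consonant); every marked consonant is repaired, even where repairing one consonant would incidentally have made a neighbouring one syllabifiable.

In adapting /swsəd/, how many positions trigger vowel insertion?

3

The unsyllabifiable consonants are /s/, /w/, /d/; each receives one epenthetic vowel.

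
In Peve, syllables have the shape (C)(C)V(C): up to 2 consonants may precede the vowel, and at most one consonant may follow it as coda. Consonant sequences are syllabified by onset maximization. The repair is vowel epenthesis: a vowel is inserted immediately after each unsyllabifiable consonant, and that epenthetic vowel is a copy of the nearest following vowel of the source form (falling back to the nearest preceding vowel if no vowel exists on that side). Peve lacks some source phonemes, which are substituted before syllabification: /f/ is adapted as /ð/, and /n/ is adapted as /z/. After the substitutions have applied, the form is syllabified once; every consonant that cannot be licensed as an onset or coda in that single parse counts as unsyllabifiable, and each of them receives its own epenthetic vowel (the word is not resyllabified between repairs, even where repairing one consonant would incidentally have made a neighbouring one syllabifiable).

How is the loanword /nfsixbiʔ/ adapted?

Substitution: /n/ → /z/, /f/ → /ð/, giving /zðsixbiʔ/.
The consonants /z/ cannot be parsed into a legal (C)(C)V(C) syllable (at most one coda consonant is licensed; onsets may contain at most 2 consonants).
Inserting the epenthetic vowel yields /z/ → /zi/.

ziðsixbiʔ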